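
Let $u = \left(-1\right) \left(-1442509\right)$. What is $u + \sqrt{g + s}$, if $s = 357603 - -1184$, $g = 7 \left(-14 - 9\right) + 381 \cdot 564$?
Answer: $1442509 + \sqrt{573510} \approx 1.4433 \cdot 10^{6}$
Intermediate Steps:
$g = 214723$ ($g = 7 \left(-23\right) + 214884 = -161 + 214884 = 214723$)
$u = 1442509$
$s = 358787$ ($s = 357603 + \left(-81175 + 82359\right) = 357603 + 1184 = 358787$)
$u + \sqrt{g + s} = 1442509 + \sqrt{214723 + 358787} = 1442509 + \sqrt{573510}$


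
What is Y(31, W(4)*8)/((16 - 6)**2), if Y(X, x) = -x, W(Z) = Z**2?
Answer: -32/25 ≈ -1.2800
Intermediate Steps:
Y(31, W(4)*8)/((16 - 6)**2) = (-4**2*8)/((16 - 6)**2) = (-16*8)/(10**2) = -1*128/100 = -128*1/100 = -32/25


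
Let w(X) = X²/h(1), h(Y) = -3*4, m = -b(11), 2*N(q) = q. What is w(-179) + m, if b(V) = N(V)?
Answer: -32107/12 ≈ -2675.6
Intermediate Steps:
N(q) = q/2
b(V) = V/2
m = -11/2 ≈ -5.5000
h(Y) = -12
w(X) = -X²/12 (w(X) = X²/(-12) = X²*(-1/12) = -X²/12)
w(-179) + m = -1/12*(-179)² - 11/2 = -1/12*32041 - 11/2 = -32041/12 - 11/2 = -32107/12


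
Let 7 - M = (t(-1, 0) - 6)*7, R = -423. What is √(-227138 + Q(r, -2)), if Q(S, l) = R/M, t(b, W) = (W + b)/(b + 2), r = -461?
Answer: I*√178082114/28 ≈ 476.6*I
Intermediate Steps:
t(b, W) = (W + b)/(2 + b)
M = 56 (M = 7 - ((0 - 1)/(2 - 1) - 6)*7 = 7 - (-1/1 - 6)*7 = 7 - (1*(-1) - 6)*7 = 7 - (-1 - 6)*7 = 7 - (-7)*7 = 7 - 1*(-49) = 7 + 49 = 56)
Q(S, l) = -423/56
√(-227138 + Q(r, -2)) = √(-227138 - 423/56) = √(-12720151/56) = I*√178082114/28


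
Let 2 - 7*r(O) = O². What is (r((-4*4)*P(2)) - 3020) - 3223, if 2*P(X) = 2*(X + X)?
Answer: -47795/7 ≈ -6827.9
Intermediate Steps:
P(X) = 2*X (P(X) = (2*(X + X))/2 = (2*(2*X))/2 = (4*X)/2 = 2*X)
r(O) = 2/7 - O²/7
(r((-4*4)*P(2)) - 3020) - 3223 = ((2/7 - ((-4*4)*(2*2))²/7) - 3020) - 3223 = ((2/7 - (-16*4)²/7) - 3020) - 3223 = ((2/7 - ⅐*(-64)²) - 3020) - 3223 = ((2/7 - ⅐*4096) - 3020) - 3223 = ((2/7 - 4096/7) - 3020) - 3223 = (-4094/7 - 3020) - 3223 = -25234/7 - 3223 = -47795/7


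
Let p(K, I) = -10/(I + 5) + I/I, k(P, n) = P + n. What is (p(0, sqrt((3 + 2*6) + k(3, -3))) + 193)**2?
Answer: 35736 + 378*sqrt(15) ≈ 37200.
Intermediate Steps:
p(K, I) = 1 - 10/(5 + I) (p(K, I) = -10/(5 + I) + 1 = 1 - 10/(5 + I))
(p(0, sqrt((3 + 2*6) + k(3, -3))) + 193)**2 = ((-5 + sqrt((3 + 2*6) + (3 - 3)))/(5 + sqrt((3 + 2*6) + (3 - 3))) + 193)**2 = ((-5 + sqrt((3 + 12) + 0))/(5 + sqrt((3 + 12) + 0)) + 193)**2 = ((-5 + sqrt(15 + 0))/(5 + sqrt(15 + 0)) + 193)**2 = ((-5 + sqrt(15))/(5 + sqrt(15)) + 193)**2 = (193 + (-5 + sqrt(15))/(5 + sqrt(15)))**2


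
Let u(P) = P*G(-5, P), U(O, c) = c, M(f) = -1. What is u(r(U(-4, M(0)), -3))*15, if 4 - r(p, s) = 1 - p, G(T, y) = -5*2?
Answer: -300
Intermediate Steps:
G(T, y) = -10
r(p, s) = 3 + p (r(p, s) = 4 - (1 - p) = 4 + (-1 + p) = 3 + p)
u(P) = -10*P (u(P) = P*(-10) = -10*P)
u(r(U(-4, M(0)), -3))*15 = -10*(3 - 1)*15 = -10*2*15 = -20*15 = -300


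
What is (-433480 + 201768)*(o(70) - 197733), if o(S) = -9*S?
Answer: 45963087456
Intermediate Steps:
(-433480 + 201768)*(o(70) - 197733) = (-433480 + 201768)*(-9*70 - 197733) = -231712*(-630 - 197733) = -231712*(-198363) = 45963087456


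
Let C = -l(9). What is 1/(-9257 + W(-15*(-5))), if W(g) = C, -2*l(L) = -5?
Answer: -2/18519 ≈ -0.00010800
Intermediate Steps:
l(L) = 5/2 (l(L) = -½*(-5) = 5/2)
C = -5/2 (C = -1*5/2 = -5/2 ≈ -2.5000)
W(g) = -5/2
1/(-9257 + W(-15*(-5))) = 1/(-9257 - 5/2) = 1/(-18519/2) = -2/18519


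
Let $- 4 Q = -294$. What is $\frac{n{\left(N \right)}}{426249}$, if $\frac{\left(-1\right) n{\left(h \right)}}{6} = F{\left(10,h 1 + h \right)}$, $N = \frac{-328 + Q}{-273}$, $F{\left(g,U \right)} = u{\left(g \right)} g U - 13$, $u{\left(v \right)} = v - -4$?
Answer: $- \frac{19346}{5541237} \approx -0.0034913$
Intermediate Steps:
$u{\left(v \right)} = 4 + v$ ($u{\left(v \right)} = v + 4 = 4 + v$)
$Q = \frac{147}{2}$ ($Q = \left(- \frac{1}{4}\right) \left(-294\right) = \frac{147}{2} \approx 73.5$)
$F{\left(g,U \right)} = -13 + U g \left(4 + g\right)$ ($F{\left(g,U \right)} = \left(4 + g\right) g U - 13 = g \left(4 + g\right) U - 13 = U g \left(4 + g\right) - 13 = -13 + U g \left(4 + g\right)$)
$N = \frac{509}{546}$ ($N = \frac{-328 + \frac{147}{2}}{-273} = \left(- \frac{509}{2}\right) \left(- \frac{1}{273}\right) = \frac{509}{546} \approx 0.93223$)
$n{\left(h \right)} = 78 - 1680 h$ ($n{\left(h \right)} = - 6 \left(-13 + \left(h 1 + h\right) 10 \left(4 + 10\right)\right) = - 6 \left(-13 + \left(h + h\right) 10 \cdot 14\right) = - 6 \left(-13 + 2 h 10 \cdot 14\right) = - 6 \left(-13 + 280 h\right) = 78 - 1680 h$)
$\frac{n{\left(N \right)}}{426249} = \frac{78 - \frac{20360}{13}}{426249} = \left(78 - \frac{20360}{13}\right) \frac{1}{426249} = \left(- \frac{19346}{13}\right) \frac{1}{426249} = - \frac{19346}{5541237}$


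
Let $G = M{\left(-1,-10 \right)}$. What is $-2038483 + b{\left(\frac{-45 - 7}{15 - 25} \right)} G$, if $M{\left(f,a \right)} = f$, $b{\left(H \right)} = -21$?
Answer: $-2038462$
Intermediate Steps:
$G = -1$
$-2038483 + b{\left(\frac{-45 - 7}{15 - 25} \right)} G = -2038483 - -21 = -2038483 + 21 = -2038462$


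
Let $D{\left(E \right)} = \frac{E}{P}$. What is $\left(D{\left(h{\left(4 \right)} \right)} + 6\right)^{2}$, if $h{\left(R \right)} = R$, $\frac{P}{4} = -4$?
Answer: $\frac{529}{16} \approx 33.063$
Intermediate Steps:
$P = -16$ ($P = 4 \left(-4\right) = -16$)
$D{\left(E \right)} = - \frac{E}{16}$ ($D{\left(E \right)} = \frac{E}{-16} = E \left(- \frac{1}{16}\right) = - \frac{E}{16}$)
$\left(D{\left(h{\left(4 \right)} \right)} + 6\right)^{2} = \left(\left(- \frac{1}{16}\right) 4 + 6\right)^{2} = \left(- \frac{1}{4} + 6\right)^{2} = \left(\frac{23}{4}\right)^{2} = \frac{529}{16}$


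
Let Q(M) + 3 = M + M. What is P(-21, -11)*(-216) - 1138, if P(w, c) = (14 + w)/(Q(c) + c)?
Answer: -1180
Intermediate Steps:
Q(M) = -3 + 2*M (Q(M) = -3 + (M + M) = -3 + 2*M)
P(w, c) = (14 + w)/(-3 + 3*c) (P(w, c) = (14 + w)/((-3 + 2*c) + c) = (14 + w)/(-3 + 3*c))
P(-21, -11)*(-216) - 1138 = ((14 - 21)/(3*(-1 - 11)))*(-216) - 1138 = ((⅓)*(-7)/(-12))*(-216) - 1138 = ((⅓)*(-1/12)*(-7))*(-216) - 1138 = (7/36)*(-216) - 1138 = -42 - 1138 = -1180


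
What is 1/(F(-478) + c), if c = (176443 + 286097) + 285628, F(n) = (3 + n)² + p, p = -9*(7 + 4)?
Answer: 1/973694 ≈ 1.0270e-6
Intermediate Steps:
p = -99 (p = -9*11 = -99)
F(n) = -99 + (3 + n)² (F(n) = (3 + n)² - 99 = -99 + (3 + n)²)
c = 748168 (c = 462540 + 285628 = 748168)
1/(F(-478) + c) = 1/((-99 + (3 - 478)²) + 748168) = 1/((-99 + (-475)²) + 748168) = 1/((-99 + 225625) + 748168) = 1/(225526 + 748168) = 1/973694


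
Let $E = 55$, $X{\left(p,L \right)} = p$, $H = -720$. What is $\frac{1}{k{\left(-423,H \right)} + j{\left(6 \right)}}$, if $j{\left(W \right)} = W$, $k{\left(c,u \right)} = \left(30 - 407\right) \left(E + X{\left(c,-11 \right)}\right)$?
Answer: $\frac{1}{138742} \approx 7.2076 \cdot 10^{-6}$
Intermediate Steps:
$k{\left(c,u \right)} = -20735 - 377 c$ ($k{\left(c,u \right)} = \left(30 - 407\right) \left(55 + c\right) = - 377 \left(55 + c\right) = -20735 - 377 c$)
$\frac{1}{k{\left(-423,H \right)} + j{\left(6 \right)}} = \frac{1}{\left(-20735 - -159471\right) + 6} = \frac{1}{\left(-20735 + 159471\right) + 6} = \frac{1}{138736 + 6} = \frac{1}{138742}$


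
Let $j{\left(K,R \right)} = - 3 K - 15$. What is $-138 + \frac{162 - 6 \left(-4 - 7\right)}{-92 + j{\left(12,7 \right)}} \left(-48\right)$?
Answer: $- \frac{8790}{143} \approx -61.469$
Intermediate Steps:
$j{\left(K,R \right)} = -15 - 3 K$
$-138 + \frac{162 - 6 \left(-4 - 7\right)}{-92 + j{\left(12,7 \right)}} \left(-48\right) = -138 + \frac{162 - 6 \left(-4 - 7\right)}{-92 - 51} \left(-48\right) = -138 + \frac{162 - -66}{-92 - 51} \left(-48\right) = -138 + \frac{162 + 66}{-92 - 51} \left(-48\right) = -138 + \frac{228}{-143} \left(-48\right) = -138 + 228 \left(- \frac{1}{143}\right) \left(-48\right) = -138 - - \frac{10944}{143} = -138 + \frac{10944}{143} = - \frac{8790}{143}$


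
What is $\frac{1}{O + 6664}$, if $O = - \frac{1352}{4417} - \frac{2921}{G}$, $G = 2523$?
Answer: $\frac{11144091}{74247909271} \approx 0.00015009$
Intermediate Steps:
$O = - \frac{16313153}{11144091}$ ($O = - \frac{1352}{4417} - \frac{2921}{2523} = - \frac{16313153}{11144091} \approx -1.4638$)
$\frac{1}{O + 6664} = \frac{1}{- \frac{16313153}{11144091} + 6664} = \frac{1}{\frac{74247909271}{11144091}} = \frac{11144091}{74247909271}$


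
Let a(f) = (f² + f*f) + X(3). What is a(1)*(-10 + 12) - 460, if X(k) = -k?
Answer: -462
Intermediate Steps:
a(f) = -3 + 2*f² (a(f) = (f² + f*f) - 1*3 = (f² + f²) - 3 = 2*f² - 3 = -3 + 2*f²)
a(1)*(-10 + 12) - 460 = (-3 + 2*1²)*(-10 + 12) - 460 = (-3 + 2*1)*2 - 460 = (-3 + 2)*2 - 460 = -1*2 - 460 = -2 - 460 = -462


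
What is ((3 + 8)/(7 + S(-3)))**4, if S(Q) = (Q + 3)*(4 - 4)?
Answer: 14641/2401 ≈ 6.0979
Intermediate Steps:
S(Q) = 0 (S(Q) = (3 + Q)*0 = 0)
((3 + 8)/(7 + S(-3)))**4 = ((3 + 8)/(7 + 0))**4 = (11/7)**4 = 14641/2401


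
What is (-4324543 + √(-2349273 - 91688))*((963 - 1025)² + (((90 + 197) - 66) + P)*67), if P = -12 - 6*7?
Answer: -65010854919 + 15033*I*√2440961 ≈ -6.5011e+10 + 2.3487e+7*I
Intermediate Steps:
P = -54 (P = -12 - 42 = -54)
(-4324543 + √(-2349273 - 91688))*((963 - 1025)² + (((90 + 197) - 66) + P)*67) = (-4324543 + √(-2349273 - 91688))*((963 - 1025)² + (((90 + 197) - 66) - 54)*67) = (-4324543 + √(-2440961))*((-62)² + ((287 - 66) - 54)*67) = (-4324543 + I*√2440961)*(3844 + (221 - 54)*67) = (-4324543 + I*√2440961)*(3844 + 167*67) = (-4324543 + I*√2440961)*(3844 + 11189) = (-4324543 + I*√2440961)*15033 = -65010854919 + 15033*I*√2440961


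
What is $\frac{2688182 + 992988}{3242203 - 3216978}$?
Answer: $\frac{736234}{5045} \approx 145.93$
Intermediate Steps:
$\frac{2688182 + 992988}{3242203 - 3216978} = \frac{3681170}{25225} = 3681170 \cdot \frac{1}{25225} = \frac{736234}{5045}$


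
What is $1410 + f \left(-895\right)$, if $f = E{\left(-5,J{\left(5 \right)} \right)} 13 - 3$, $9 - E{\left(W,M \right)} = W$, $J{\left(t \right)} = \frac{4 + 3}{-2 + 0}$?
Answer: $-158795$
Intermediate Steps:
$J{\left(t \right)} = - \frac{7}{2}$ ($J{\left(t \right)} = \frac{7}{-2} = 7 \left(- \frac{1}{2}\right) = - \frac{7}{2}$)
$E{\left(W,M \right)} = 9 - W$
$f = 179$ ($f = \left(9 - -5\right) 13 - 3 = \left(9 + 5\right) 13 - 3 = 14 \cdot 13 - 3 = 182 - 3 = 179$)
$1410 + f \left(-895\right) = 1410 + 179 \left(-895\right) = 1410 - 160205 = -158795$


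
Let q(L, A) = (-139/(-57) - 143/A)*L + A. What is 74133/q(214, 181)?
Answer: 764830161/5507089 ≈ 138.88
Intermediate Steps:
q(L, A) = A + L*(139/57 - 143/A) (q(L, A) = (-139*(-1/57) - 143/A)*L + A = (139/57 - 143/A)*L + A = L*(139/57 - 143/A) + A = A + L*(139/57 - 143/A))
74133/q(214, 181) = 74133/(181 + (139/57)*214 - 143*214/181) = 74133/(181 + 29746/57 - 143*214*1/181) = 74133/(181 + 29746/57 - 30602/181) = 74133/(5507089/10317) = 74133*(10317/5507089) = 764830161/5507089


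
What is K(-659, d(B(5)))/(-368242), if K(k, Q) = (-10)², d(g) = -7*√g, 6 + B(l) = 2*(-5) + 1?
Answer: -50/184121 ≈ -0.00027156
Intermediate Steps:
B(l) = -15 (B(l) = -6 + (2*(-5) + 1) = -6 + (-10 + 1) = -6 - 9 = -15)
K(k, Q) = 100
K(-659, d(B(5)))/(-368242) = 100/(-368242) = 100*(-1/368242) = -50/184121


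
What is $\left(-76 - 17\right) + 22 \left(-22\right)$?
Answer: $-577$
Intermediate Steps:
$\left(-76 - 17\right) + 22 \left(-22\right) = -93 - 484 = -577$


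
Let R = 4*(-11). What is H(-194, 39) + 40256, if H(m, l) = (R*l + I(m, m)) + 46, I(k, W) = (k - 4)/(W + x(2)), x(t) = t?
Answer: 1234785/32 ≈ 38587.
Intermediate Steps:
I(k, W) = (-4 + k)/(2 + W) (I(k, W) = (k - 4)/(W + 2) = (-4 + k)/(2 + W))
R = -44
H(m, l) = 46 - 44*l + (-4 + m)/(2 + m) (H(m, l) = (-44*l + (-4 + m)/(2 + m)) + 46 = 46 - 44*l + (-4 + m)/(2 + m))
H(-194, 39) + 40256 = (-4 - 194 + 2*(2 - 194)*(23 - 22*39))/(2 - 194) + 40256 = (-4 - 194 + 2*(-192)*(23 - 858))/(-192) + 40256 = -(-4 - 194 + 2*(-192)*(-835))/192 + 40256 = -(-4 - 194 + 320640)/192 + 40256 = -1/192*320442 + 40256 = -53407/32 + 40256 = 1234785/32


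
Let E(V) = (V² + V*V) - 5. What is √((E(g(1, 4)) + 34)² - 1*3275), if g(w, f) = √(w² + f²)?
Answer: √694 ≈ 26.344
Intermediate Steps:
g(w, f) = √(f² + w²)
E(V) = -5 + 2*V² (E(V) = (V² + V²) - 5 = 2*V² - 5 = -5 + 2*V²)
√((E(g(1, 4)) + 34)² - 1*3275) = √(((-5 + 2*(√(4² + 1²))²) + 34)² - 1*3275) = √(((-5 + 2*(√(16 + 1))²) + 34)² - 3275) = √(((-5 + 2*(√17)²) + 34)² - 3275) = √(((-5 + 2*17) + 34)² - 3275) = √(((-5 + 34) + 34)² - 3275) = √((29 + 34)² - 3275) = √(63² - 3275) = √(3969 - 3275) = √694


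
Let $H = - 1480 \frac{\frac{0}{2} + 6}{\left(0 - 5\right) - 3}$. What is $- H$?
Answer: $-1110$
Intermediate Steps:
$H = 1110$ ($H = - 1480 \frac{0 \cdot \frac{1}{2} + 6}{\left(0 - 5\right) - 3} = - 1480 \frac{0 + 6}{-5 - 3} = - 1480 \frac{6}{-8} = - 1480 \cdot 6 \left(- \frac{1}{8}\right) = \left(-1480\right) \left(- \frac{3}{4}\right) = 1110$)
$- H = \left(-1\right) 1110 = -1110$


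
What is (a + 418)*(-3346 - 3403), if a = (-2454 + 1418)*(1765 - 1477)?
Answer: 2010864550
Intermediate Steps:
a = -298368 (a = -1036*288 = -298368)
(a + 418)*(-3346 - 3403) = (-298368 + 418)*(-3346 - 3403) = -297950*(-6749) = 2010864550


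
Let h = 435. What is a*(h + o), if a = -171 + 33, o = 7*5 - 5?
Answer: -64170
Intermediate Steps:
o = 30 (o = 35 - 5 = 30)
a = -138
a*(h + o) = -138*(435 + 30) = -138*465 = -64170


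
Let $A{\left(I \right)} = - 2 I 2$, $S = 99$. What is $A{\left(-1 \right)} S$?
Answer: $396$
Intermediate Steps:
$A{\left(I \right)} = - 4 I$
$A{\left(-1 \right)} S = \left(-4\right) \left(-1\right) 99 = 4 \cdot 99 = 396$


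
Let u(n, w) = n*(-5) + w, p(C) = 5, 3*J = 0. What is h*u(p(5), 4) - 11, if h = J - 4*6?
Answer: 493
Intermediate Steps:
J = 0 (J = (1/3)*0 = 0)
u(n, w) = w - 5*n (u(n, w) = -5*n + w = w - 5*n)
h = -24 (h = 0 - 4*6 = 0 - 24 = -24)
h*u(p(5), 4) - 11 = -24*(4 - 5*5) - 11 = -24*(4 - 25) - 11 = -24*(-21) - 11 = 504 - 11 = 493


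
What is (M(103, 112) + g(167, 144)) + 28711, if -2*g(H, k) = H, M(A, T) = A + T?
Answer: 57685/2 ≈ 28843.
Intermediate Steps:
g(H, k) = -H/2
(M(103, 112) + g(167, 144)) + 28711 = ((103 + 112) - ½*167) + 28711 = (215 - 167/2) + 28711 = 263/2 + 28711 = 57685/2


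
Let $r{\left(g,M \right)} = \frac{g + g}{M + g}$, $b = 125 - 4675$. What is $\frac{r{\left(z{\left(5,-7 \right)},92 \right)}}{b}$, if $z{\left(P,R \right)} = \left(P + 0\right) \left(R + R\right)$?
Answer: $\frac{1}{715} \approx 0.0013986$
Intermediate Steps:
$z{\left(P,R \right)} = 2 P R$ ($z{\left(P,R \right)} = P 2 R = 2 P R$)
$b = -4550$
$r{\left(g,M \right)} = \frac{2 g}{M + g}$
$\frac{r{\left(z{\left(5,-7 \right)},92 \right)}}{b} = \frac{2 \cdot 2 \cdot 5 \left(-7\right) \frac{1}{92 + 2 \cdot 5 \left(-7\right)}}{-4550} = 2 \left(-70\right) \frac{1}{92 - 70} \left(- \frac{1}{4550}\right) = 2 \left(-70\right) \frac{1}{22} \left(- \frac{1}{4550}\right) = \left(- \frac{70}{11}\right) \left(- \frac{1}{4550}\right) = \frac{1}{715}$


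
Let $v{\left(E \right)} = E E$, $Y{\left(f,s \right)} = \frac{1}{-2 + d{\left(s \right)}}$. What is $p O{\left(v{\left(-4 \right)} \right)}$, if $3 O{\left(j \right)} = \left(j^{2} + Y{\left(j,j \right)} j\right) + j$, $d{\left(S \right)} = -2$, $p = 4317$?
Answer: $385652$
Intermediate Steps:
$Y{\left(f,s \right)} = - \frac{1}{4}$ ($Y{\left(f,s \right)} = \frac{1}{-2 - 2} = \frac{1}{-4} = - \frac{1}{4}$)
$v{\left(E \right)} = E^{2}$
$O{\left(j \right)} = \frac{j^{2}}{3} + \frac{j}{4}$ ($O{\left(j \right)} = \frac{\left(j^{2} - \frac{j}{4}\right) + j}{3} = \frac{j^{2} + \frac{3 j}{4}}{3} = \frac{j^{2}}{3} + \frac{j}{4}$)
$p O{\left(v{\left(-4 \right)} \right)} = 4317 \frac{\left(-4\right)^{2} \left(3 + 4 \left(-4\right)^{2}\right)}{12} = 4317 \cdot \frac{1}{12} \cdot 16 \left(3 + 4 \cdot 16\right) = 4317 \cdot \frac{1}{12} \cdot 16 \left(3 + 64\right) = 4317 \cdot \frac{1}{12} \cdot 16 \cdot 67 = 4317 \cdot \frac{268}{3} = 385652$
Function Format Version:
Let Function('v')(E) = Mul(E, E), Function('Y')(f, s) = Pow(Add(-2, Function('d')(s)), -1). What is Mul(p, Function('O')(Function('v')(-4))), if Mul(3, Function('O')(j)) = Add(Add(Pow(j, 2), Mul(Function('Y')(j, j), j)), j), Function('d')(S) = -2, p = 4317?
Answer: 385652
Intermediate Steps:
Function('Y')(f, s) = Rational(-1, 4) (Function('Y')(f, s) = Pow(Add(-2, -2), -1) = Pow(-4, -1) = Rational(-1, 4))
Function('v')(E) = Pow(E, 2)
Function('O')(j) = Add(Mul(Rational(1, 3), Pow(j, 2)), Mul(Rational(1, 4), j)) (Function('O')(j) = Mul(Rational(1, 3), Add(Add(Pow(j, 2), Mul(Rational(-1, 4), j)), j)) = Mul(Rational(1, 3), Add(Pow(j, 2), Mul(Rational(3, 4), j))) = Add(Mul(Rational(1, 3), Pow(j, 2)), Mul(Rational(1, 4), j)))
Mul(p, Function('O')(Function('v')(-4))) = Mul(4317, Mul(Rational(1, 12), Pow(-4, 2), Add(3, Mul(4, Pow(-4, 2))))) = Mul(4317, Mul(Rational(1, 12), 16, Add(3, Mul(4, 16)))) = Mul(4317, Mul(Rational(1, 12), 16, Add(3, 64))) = Mul(4317, Mul(Rational(1, 12), 16, 67)) = Mul(4317, Rational(268, 3)) = 385652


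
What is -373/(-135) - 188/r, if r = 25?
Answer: -3211/675 ≈ -4.7570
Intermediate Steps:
-373/(-135) - 188/r = -373/(-135) - 188/25 = -373*(-1/135) - 188*1/25 = 373/135 - 188/25 = -3211/675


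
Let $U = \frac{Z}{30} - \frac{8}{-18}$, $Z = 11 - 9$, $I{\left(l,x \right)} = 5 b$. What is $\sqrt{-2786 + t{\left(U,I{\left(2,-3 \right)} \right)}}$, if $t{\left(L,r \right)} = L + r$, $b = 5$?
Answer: $\frac{i \sqrt{621110}}{15} \approx 52.54 i$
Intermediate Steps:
$I{\left(l,x \right)} = 25$ ($I{\left(l,x \right)} = 5 \cdot 5 = 25$)
$Z = 2$
$U = \frac{23}{45}$ ($U = \frac{2}{30} - \frac{8}{-18} = 2 \cdot \frac{1}{30} - - \frac{4}{9} = \frac{1}{15} + \frac{4}{9} = \frac{23}{45} \approx 0.51111$)
$\sqrt{-2786 + t{\left(U,I{\left(2,-3 \right)} \right)}} = \sqrt{-2786 + \left(\frac{23}{45} + 25\right)} = \sqrt{-2786 + \frac{1148}{45}} = \sqrt{- \frac{124222}{45}} = \frac{i \sqrt{621110}}{15}$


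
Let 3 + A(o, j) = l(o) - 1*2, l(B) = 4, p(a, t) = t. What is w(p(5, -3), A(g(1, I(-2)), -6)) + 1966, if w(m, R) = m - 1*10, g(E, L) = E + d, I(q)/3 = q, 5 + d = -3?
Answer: 1953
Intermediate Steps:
d = -8 (d = -5 - 3 = -8)
I(q) = 3*q
g(E, L) = -8 + E (g(E, L) = E - 8 = -8 + E)
A(o, j) = -1 (A(o, j) = -3 + (4 - 1*2) = -3 + (4 - 2) = -3 + 2 = -1)
w(m, R) = -10 + m (w(m, R) = m - 10 = -10 + m)
w(p(5, -3), A(g(1, I(-2)), -6)) + 1966 = (-10 - 3) + 1966 = -13 + 1966 = 1953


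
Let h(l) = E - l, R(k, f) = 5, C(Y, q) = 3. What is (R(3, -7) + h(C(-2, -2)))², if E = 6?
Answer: 64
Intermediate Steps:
h(l) = 6 - l
(R(3, -7) + h(C(-2, -2)))² = (5 + (6 - 1*3))² = (5 + (6 - 3))² = (5 + 3)² = 8² = 64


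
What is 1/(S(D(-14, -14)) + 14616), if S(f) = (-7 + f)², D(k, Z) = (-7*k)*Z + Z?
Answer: 1/1955065 ≈ 5.1149e-7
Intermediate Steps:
D(k, Z) = Z - 7*Z*k (D(k, Z) = -7*Z*k + Z = Z - 7*Z*k)
1/(S(D(-14, -14)) + 14616) = 1/((-7 - 14*(1 - 7*(-14)))² + 14616) = 1/((-7 - 14*(1 + 98))² + 14616) = 1/((-7 - 14*99)² + 14616) = 1/((-7 - 1386)² + 14616) = 1/((-1393)² + 14616) = 1/(1940449 + 14616) = 1/1955065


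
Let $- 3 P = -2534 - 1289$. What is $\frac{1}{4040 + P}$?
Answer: $\frac{3}{15943} \approx 0.00018817$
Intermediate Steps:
$P = \frac{3823}{3}$ ($P = - \frac{-2534 - 1289}{3} = \left(- \frac{1}{3}\right) \left(-3823\right) = \frac{3823}{3} \approx 1274.3$)
$\frac{1}{4040 + P} = \frac{1}{4040 + \frac{3823}{3}} = \frac{1}{\frac{15943}{3}} = \frac{3}{15943}$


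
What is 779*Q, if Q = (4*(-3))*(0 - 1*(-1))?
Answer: -9348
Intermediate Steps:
Q = -12 (Q = -12*(0 + 1) = -12*1 = -12)
779*Q = 779*(-12) = -9348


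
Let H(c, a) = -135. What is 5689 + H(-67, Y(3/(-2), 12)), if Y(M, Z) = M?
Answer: 5554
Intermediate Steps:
5689 + H(-67, Y(3/(-2), 12)) = 5689 - 135 = 5554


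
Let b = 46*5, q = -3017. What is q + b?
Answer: -2787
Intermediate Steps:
b = 230
q + b = -3017 + 230 = -2787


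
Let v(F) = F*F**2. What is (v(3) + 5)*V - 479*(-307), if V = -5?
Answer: 146893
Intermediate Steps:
v(F) = F**3
(v(3) + 5)*V - 479*(-307) = (3**3 + 5)*(-5) - 479*(-307) = (27 + 5)*(-5) + 147053 = 32*(-5) + 147053 = -160 + 147053 = 146893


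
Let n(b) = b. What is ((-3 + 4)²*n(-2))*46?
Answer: -92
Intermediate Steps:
((-3 + 4)²*n(-2))*46 = ((-3 + 4)²*(-2))*46 = (1²*(-2))*46 = (1*(-2))*46 = -2*46 = -92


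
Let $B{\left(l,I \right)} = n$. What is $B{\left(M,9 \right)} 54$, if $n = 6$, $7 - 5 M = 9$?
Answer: $324$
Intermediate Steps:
$M = - \frac{2}{5}$ ($M = \frac{7}{5} - \frac{9}{5} = - \frac{2}{5} \approx -0.4$)
$B{\left(l,I \right)} = 6$
$B{\left(M,9 \right)} 54 = 6 \cdot 54 = 324$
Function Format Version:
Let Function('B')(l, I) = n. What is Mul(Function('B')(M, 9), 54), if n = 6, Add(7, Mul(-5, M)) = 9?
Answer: 324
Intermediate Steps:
M = Rational(-2, 5) (M = Add(Rational(7, 5), Mul(Rational(-1, 5), 9)) = Add(Rational(7, 5), Rational(-9, 5)) = Rational(-2, 5) ≈ -0.40000)
Function('B')(l, I) = 6
Mul(Function('B')(M, 9), 54) = Mul(6, 54) = 324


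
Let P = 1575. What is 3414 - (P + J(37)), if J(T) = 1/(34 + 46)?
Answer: 147119/80 ≈ 1839.0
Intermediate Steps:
J(T) = 1/80
3414 - (P + J(37)) = 3414 - (1575 + 1/80) = 3414 - 1*126001/80 = 3414 - 126001/80 = 147119/80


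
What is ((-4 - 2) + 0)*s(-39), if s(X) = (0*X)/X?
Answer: 0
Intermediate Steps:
s(X) = 0 (s(X) = 0/X = 0)
((-4 - 2) + 0)*s(-39) = ((-4 - 2) + 0)*0 = (-6 + 0)*0 = -6*0 = 0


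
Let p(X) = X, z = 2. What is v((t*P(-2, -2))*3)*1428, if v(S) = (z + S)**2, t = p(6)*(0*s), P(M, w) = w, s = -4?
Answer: 5712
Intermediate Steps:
t = 0 (t = 6*(0*(-4)) = 6*0 = 0)
v(S) = (2 + S)**2
v((t*P(-2, -2))*3)*1428 = (2 + (0*(-2))*3)**2*1428 = (2 + 0*3)**2*1428 = (2 + 0)**2*1428 = 2**2*1428 = 4*1428 = 5712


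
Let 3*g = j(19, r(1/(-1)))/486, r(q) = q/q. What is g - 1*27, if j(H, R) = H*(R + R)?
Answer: -19664/729 ≈ -26.974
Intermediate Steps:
r(q) = 1
j(H, R) = 2*H*R (j(H, R) = H*(2*R) = 2*H*R)
g = 19/729 (g = ((2*19*1)/486)/3 = (38*(1/486))/3 = (1/3)*(19/243) = 19/729 ≈ 0.026063)
g - 1*27 = 19/729 - 1*27 = 19/729 - 27 = -19664/729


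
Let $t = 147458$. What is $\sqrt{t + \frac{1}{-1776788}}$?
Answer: $\frac{\sqrt{116380326893097891}}{888394} \approx 384.0$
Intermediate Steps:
$\sqrt{t + \frac{1}{-1776788}} = \sqrt{147458 + \frac{1}{-1776788}} = \sqrt{147458 - \frac{1}{1776788}} = \sqrt{\frac{262001604903}{1776788}} = \frac{\sqrt{116380326893097891}}{888394}$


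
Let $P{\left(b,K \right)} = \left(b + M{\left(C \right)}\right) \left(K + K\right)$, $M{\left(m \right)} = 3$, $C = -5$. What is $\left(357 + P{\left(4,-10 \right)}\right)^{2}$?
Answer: $47089$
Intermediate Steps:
$P{\left(b,K \right)} = 2 K \left(3 + b\right)$ ($P{\left(b,K \right)} = \left(b + 3\right) \left(K + K\right) = \left(3 + b\right) 2 K = 2 K \left(3 + b\right)$)
$\left(357 + P{\left(4,-10 \right)}\right)^{2} = \left(357 + 2 \left(-10\right) \left(3 + 4\right)\right)^{2} = \left(357 + 2 \left(-10\right) 7\right)^{2} = \left(357 - 140\right)^{2} = 217^{2} = 47089$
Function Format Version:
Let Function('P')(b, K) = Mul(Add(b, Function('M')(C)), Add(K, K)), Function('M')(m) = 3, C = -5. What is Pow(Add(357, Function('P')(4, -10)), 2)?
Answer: 47089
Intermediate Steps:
Function('P')(b, K) = Mul(2, K, Add(3, b)) (Function('P')(b, K) = Mul(Add(b, 3), Add(K, K)) = Mul(Add(3, b), Mul(2, K)) = Mul(2, K, Add(3, b)))
Pow(Add(357, Function('P')(4, -10)), 2) = Pow(Add(357, Mul(2, -10, Add(3, 4))), 2) = Pow(Add(357, Mul(2, -10, 7)), 2) = Pow(Add(357, -140), 2) = Pow(217, 2) = 47089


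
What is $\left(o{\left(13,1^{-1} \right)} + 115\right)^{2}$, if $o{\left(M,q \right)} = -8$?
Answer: $11449$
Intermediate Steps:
$\left(o{\left(13,1^{-1} \right)} + 115\right)^{2} = \left(-8 + 115\right)^{2} = 107^{2} = 11449$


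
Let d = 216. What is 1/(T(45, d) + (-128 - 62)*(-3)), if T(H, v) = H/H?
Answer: 1/571 ≈ 0.0017513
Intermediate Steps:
T(H, v) = 1
1/(T(45, d) + (-128 - 62)*(-3)) = 1/(1 + (-128 - 62)*(-3)) = 1/(1 - 190*(-3)) = 1/(1 + 570) = 1/571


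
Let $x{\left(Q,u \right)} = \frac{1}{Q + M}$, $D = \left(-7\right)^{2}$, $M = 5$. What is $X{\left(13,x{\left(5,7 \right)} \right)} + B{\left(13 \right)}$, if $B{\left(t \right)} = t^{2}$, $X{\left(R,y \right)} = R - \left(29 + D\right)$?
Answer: $104$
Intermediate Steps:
$D = 49$
$x{\left(Q,u \right)} = \frac{1}{5 + Q}$ ($x{\left(Q,u \right)} = \frac{1}{Q + 5} = \frac{1}{5 + Q}$)
$X{\left(R,y \right)} = -78 + R$ ($X{\left(R,y \right)} = R - 78 = -78 + R$)
$X{\left(13,x{\left(5,7 \right)} \right)} + B{\left(13 \right)} = \left(-78 + 13\right) + 13^{2} = -65 + 169 = 104$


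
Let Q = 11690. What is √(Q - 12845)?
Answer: I*√1155 ≈ 33.985*I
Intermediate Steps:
√(Q - 12845) = √(11690 - 12845) = √(-1155) = I*√1155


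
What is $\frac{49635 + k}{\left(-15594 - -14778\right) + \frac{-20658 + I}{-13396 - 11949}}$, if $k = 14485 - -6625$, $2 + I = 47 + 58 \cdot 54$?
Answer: $- \frac{1793032025}{20664039} \approx -86.771$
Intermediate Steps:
$I = 3177$ ($I = -2 + \left(47 + 58 \cdot 54\right) = -2 + \left(47 + 3132\right) = -2 + 3179 = 3177$)
$k = 21110$ ($k = 14485 + 6625 = 21110$)
$\frac{49635 + k}{\left(-15594 - -14778\right) + \frac{-20658 + I}{-13396 - 11949}} = \frac{49635 + 21110}{\left(-15594 - -14778\right) + \frac{-20658 + 3177}{-13396 - 11949}} = \frac{70745}{\left(-15594 + 14778\right) - \frac{17481}{-25345}} = \frac{70745}{-816 - - \frac{17481}{25345}} = \frac{70745}{-816 + \frac{17481}{25345}} = \frac{70745}{- \frac{20664039}{25345}} = 70745 \left(- \frac{25345}{20664039}\right) = - \frac{1793032025}{20664039}$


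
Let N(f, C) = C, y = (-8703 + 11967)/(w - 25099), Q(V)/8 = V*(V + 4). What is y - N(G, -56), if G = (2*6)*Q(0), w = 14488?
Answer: 196984/3537 ≈ 55.692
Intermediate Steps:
Q(V) = 8*V*(4 + V) (Q(V) = 8*(V*(V + 4)) = 8*(V*(4 + V)) = 8*V*(4 + V))
G = 0 (G = (2*6)*(8*0*(4 + 0)) = 12*(8*0*4) = 12*0 = 0)
y = -1088/3537 (y = (-8703 + 11967)/(14488 - 25099) = 3264/(-10611) = 3264*(-1/10611) = -1088/3537 ≈ -0.30761)
y - N(G, -56) = -1088/3537 - 1*(-56) = -1088/3537 + 56 = 196984/3537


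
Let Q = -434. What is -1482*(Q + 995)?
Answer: -831402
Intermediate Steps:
-1482*(Q + 995) = -1482*(-434 + 995) = -1482*561 = -831402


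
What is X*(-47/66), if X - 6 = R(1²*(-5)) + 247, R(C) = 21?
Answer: -6439/33 ≈ -195.12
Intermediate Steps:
X = 274 (X = 6 + (21 + 247) = 6 + 268 = 274)
X*(-47/66) = 274*(-47/66) = -6439/33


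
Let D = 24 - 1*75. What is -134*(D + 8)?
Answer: 5762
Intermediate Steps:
D = -51 (D = 24 - 75 = -51)
-134*(D + 8) = -134*(-51 + 8) = -134*(-43) = 5762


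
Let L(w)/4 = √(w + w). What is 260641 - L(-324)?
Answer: 260641 - 72*I*√2 ≈ 2.6064e+5 - 101.82*I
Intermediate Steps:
L(w) = 4*√2*√w (L(w) = 4*√(w + w) = 4*√(2*w) = 4*(√2*√w) = 4*√2*√w)
260641 - L(-324) = 260641 - 4*√2*√(-324) = 260641 - 4*√2*18*I = 260641 - 72*I*√2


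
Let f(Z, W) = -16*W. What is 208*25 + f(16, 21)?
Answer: 4864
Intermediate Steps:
208*25 + f(16, 21) = 208*25 - 16*21 = 5200 - 336 = 4864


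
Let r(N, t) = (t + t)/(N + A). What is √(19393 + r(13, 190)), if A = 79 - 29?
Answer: √8554973/21 ≈ 139.28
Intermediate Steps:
A = 50
r(N, t) = 2*t/(50 + N) (r(N, t) = (t + t)/(N + 50) = (2*t)/(50 + N) = 2*t/(50 + N))
√(19393 + r(13, 190)) = √(19393 + 2*190/(50 + 13)) = √(19393 + 2*190/63) = √(19393 + 2*190*(1/63)) = √(19393 + 380/63) = √(1222139/63) = √8554973/21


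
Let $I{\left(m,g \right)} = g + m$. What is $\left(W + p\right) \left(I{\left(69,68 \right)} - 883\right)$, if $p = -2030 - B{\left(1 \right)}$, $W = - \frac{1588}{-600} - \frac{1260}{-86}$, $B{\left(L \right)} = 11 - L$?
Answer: $\frac{4866318017}{3225} \approx 1.5089 \cdot 10^{6}$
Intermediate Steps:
$W = \frac{111571}{6450}$ ($W = \left(-1588\right) \left(- \frac{1}{600}\right) - - \frac{630}{43} = \frac{397}{150} + \frac{630}{43} = \frac{111571}{6450} \approx 17.298$)
$p = -2040$ ($p = -2030 - \left(11 - 1\right) = -2030 - 10 = -2040$)
$\left(W + p\right) \left(I{\left(69,68 \right)} - 883\right) = \left(\frac{111571}{6450} - 2040\right) \left(\left(68 + 69\right) - 883\right) = - \frac{13046429 \left(137 - 883\right)}{6450} = \left(- \frac{13046429}{6450}\right) \left(-746\right) = \frac{4866318017}{3225}$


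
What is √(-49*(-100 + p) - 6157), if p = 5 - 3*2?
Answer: 2*I*√302 ≈ 34.756*I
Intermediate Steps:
p = -1 (p = 5 - 6 = -1)
√(-49*(-100 + p) - 6157) = √(-49*(-100 - 1) - 6157) = √(-49*(-101) - 6157) = √(4949 - 6157) = √(-1208) = 2*I*√302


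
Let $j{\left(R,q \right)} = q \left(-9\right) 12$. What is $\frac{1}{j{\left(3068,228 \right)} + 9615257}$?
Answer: $\frac{1}{9590633} \approx 1.0427 \cdot 10^{-7}$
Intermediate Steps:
$j{\left(R,q \right)} = - 108 q$ ($j{\left(R,q \right)} = - 9 q 12 = - 108 q$)
$\frac{1}{j{\left(3068,228 \right)} + 9615257} = \frac{1}{\left(-108\right) 228 + 9615257} = \frac{1}{-24624 + 9615257} = \frac{1}{9590633}$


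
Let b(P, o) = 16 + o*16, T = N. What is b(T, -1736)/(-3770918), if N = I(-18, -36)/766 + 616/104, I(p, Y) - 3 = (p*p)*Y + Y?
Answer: 13880/1885459 ≈ 0.0073616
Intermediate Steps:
I(p, Y) = 3 + Y + Y*p**2 (I(p, Y) = 3 + ((p*p)*Y + Y) = 3 + (p**2*Y + Y) = 3 + (Y*p**2 + Y) = 3 + (Y + Y*p**2) = 3 + Y + Y*p**2)
N = -93079/9958 (N = (3 - 36 - 36*(-18)**2)/766 + 616/104 = (3 - 36 - 36*324)*(1/766) + 616*(1/104) = (3 - 36 - 11664)*(1/766) + 77/13 = -11697*1/766 + 77/13 = -11697/766 + 77/13 = -93079/9958 ≈ -9.3472)
T = -93079/9958 ≈ -9.3472
b(P, o) = 16 + 16*o
b(T, -1736)/(-3770918) = (16 + 16*(-1736))/(-3770918) = (16 - 27776)*(-1/3770918) = -27760*(-1/3770918) = 13880/1885459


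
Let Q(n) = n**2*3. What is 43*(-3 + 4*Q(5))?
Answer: 12771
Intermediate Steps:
Q(n) = 3*n**2
43*(-3 + 4*Q(5)) = 43*(-3 + 4*(3*5**2)) = 43*(-3 + 4*(3*25)) = 43*(-3 + 4*75) = 43*(-3 + 300) = 43*297 = 12771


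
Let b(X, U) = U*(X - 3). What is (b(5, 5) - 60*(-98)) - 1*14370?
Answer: -8480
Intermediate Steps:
b(X, U) = U*(-3 + X)
(b(5, 5) - 60*(-98)) - 1*14370 = (5*(-3 + 5) - 60*(-98)) - 1*14370 = (5*2 + 5880) - 14370 = (10 + 5880) - 14370 = 5890 - 14370 = -8480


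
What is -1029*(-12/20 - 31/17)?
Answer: 211974/85 ≈ 2493.8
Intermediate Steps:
-1029*(-12/20 - 31/17) = -1029*(-12*1/20 - 31*1/17) = -1029*(-⅗ - 31/17) = -1029*(-206/85) = 211974/85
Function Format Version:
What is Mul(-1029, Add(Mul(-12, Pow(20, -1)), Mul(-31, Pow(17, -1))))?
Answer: Rational(211974, 85) ≈ 2493.8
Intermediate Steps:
Mul(-1029, Add(Mul(-12, Pow(20, -1)), Mul(-31, Pow(17, -1)))) = Mul(-1029, Add(Mul(-12, Rational(1, 20)), Mul(-31, Rational(1, 17)))) = Mul(-1029, Add(Rational(-3, 5), Rational(-31, 17))) = Mul(-1029, Rational(-206, 85)) = Rational(211974, 85)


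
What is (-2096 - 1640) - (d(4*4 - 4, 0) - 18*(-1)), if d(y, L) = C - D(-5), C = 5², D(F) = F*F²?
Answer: -3904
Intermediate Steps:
D(F) = F³
C = 25
d(y, L) = 150 (d(y, L) = 25 - 1*(-5)³ = 25 - 1*(-125) = 25 + 125 = 150)
(-2096 - 1640) - (d(4*4 - 4, 0) - 18*(-1)) = (-2096 - 1640) - (150 - 18*(-1)) = -3736 - (150 + 18) = -3736 - 1*168 = -3736 - 168 = -3904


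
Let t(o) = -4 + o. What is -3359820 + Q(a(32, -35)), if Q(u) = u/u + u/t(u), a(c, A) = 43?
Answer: -131032898/39 ≈ -3.3598e+6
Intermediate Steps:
Q(u) = 1 + u/(-4 + u) (Q(u) = u/u + u/(-4 + u) = 1 + u/(-4 + u))
-3359820 + Q(a(32, -35)) = -3359820 + 2*(-2 + 43)/(-4 + 43) = -3359820 + 2*41/39 = -3359820 + 2*(1/39)*41 = -3359820 + 82/39 = -131032898/39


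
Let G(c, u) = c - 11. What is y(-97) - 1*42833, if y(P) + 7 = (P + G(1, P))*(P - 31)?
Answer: -29144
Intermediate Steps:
G(c, u) = -11 + c
y(P) = -7 + (-31 + P)*(-10 + P) (y(P) = -7 + (P + (-11 + 1))*(P - 31) = -7 + (P - 10)*(-31 + P) = -7 + (-10 + P)*(-31 + P) = -7 + (-31 + P)*(-10 + P))
y(-97) - 1*42833 = (303 + (-97)² - 41*(-97)) - 1*42833 = (303 + 9409 + 3977) - 42833 = 13689 - 42833 = -29144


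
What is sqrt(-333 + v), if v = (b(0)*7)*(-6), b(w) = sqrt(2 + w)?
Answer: sqrt(-333 - 42*sqrt(2)) ≈ 19.809*I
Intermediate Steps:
v = -42*sqrt(2) (v = (sqrt(2 + 0)*7)*(-6) = (sqrt(2)*7)*(-6) = (7*sqrt(2))*(-6) = -42*sqrt(2) ≈ -59.397)
sqrt(-333 + v) = sqrt(-333 - 42*sqrt(2))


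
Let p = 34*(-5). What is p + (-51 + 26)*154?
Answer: -4020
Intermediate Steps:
p = -170
p + (-51 + 26)*154 = -170 + (-51 + 26)*154 = -170 - 25*154 = -170 - 3850 = -4020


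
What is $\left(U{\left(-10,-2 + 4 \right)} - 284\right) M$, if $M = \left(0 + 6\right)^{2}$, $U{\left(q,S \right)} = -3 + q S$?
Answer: $-11052$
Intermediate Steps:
$U{\left(q,S \right)} = -3 + S q$
$M = 36$ ($M = 6^{2} = 36$)
$\left(U{\left(-10,-2 + 4 \right)} - 284\right) M = \left(\left(-3 + \left(-2 + 4\right) \left(-10\right)\right) - 284\right) 36 = \left(\left(-3 + 2 \left(-10\right)\right) - 284\right) 36 = \left(\left(-3 - 20\right) - 284\right) 36 = \left(-23 - 284\right) 36 = \left(-307\right) 36 = -11052$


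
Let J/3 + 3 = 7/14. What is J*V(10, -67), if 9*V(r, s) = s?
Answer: 335/6 ≈ 55.833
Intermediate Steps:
J = -15/2 (J = -9 + 3*(7/14) = -9 + 3*(7*(1/14)) = -9 + 3*(½) = -9 + 3/2 = -15/2 ≈ -7.5000)
V(r, s) = s/9
J*V(10, -67) = -5*(-67)/6 = -15/2*(-67/9) = 335/6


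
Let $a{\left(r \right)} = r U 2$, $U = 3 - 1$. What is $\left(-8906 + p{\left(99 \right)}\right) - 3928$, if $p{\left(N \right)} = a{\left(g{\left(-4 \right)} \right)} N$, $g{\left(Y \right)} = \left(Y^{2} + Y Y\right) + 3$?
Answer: $1026$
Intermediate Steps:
$U = 2$ ($U = 3 - 1 = 2$)
$g{\left(Y \right)} = 3 + 2 Y^{2}$ ($g{\left(Y \right)} = \left(Y^{2} + Y^{2}\right) + 3 = 2 Y^{2} + 3 = 3 + 2 Y^{2}$)
$a{\left(r \right)} = 4 r$ ($a{\left(r \right)} = r 2 \cdot 2 = 2 r 2 = 4 r$)
$p{\left(N \right)} = 140 N$ ($p{\left(N \right)} = 4 \left(3 + 2 \left(-4\right)^{2}\right) N = 4 \left(3 + 2 \cdot 16\right) N = 4 \left(3 + 32\right) N = 4 \cdot 35 N = 140 N$)
$\left(-8906 + p{\left(99 \right)}\right) - 3928 = \left(-8906 + 140 \cdot 99\right) - 3928 = \left(-8906 + 13860\right) - 3928 = 4954 - 3928 = 1026$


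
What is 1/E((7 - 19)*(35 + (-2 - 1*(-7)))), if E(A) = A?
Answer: -1/480 ≈ -0.0020833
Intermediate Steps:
1/E((7 - 19)*(35 + (-2 - 1*(-7)))) = 1/((7 - 19)*(35 + (-2 - 1*(-7)))) = 1/(-12*(35 + (-2 + 7))) = 1/(-12*(35 + 5)) = 1/(-12*40) = 1/(-480) = -1/480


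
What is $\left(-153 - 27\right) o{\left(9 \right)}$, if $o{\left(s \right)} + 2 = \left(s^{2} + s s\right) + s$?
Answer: $-30420$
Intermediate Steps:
$o{\left(s \right)} = -2 + s + 2 s^{2}$ ($o{\left(s \right)} = -2 + \left(\left(s^{2} + s s\right) + s\right) = -2 + \left(\left(s^{2} + s^{2}\right) + s\right) = -2 + \left(2 s^{2} + s\right) = -2 + \left(s + 2 s^{2}\right) = -2 + s + 2 s^{2}$)
$\left(-153 - 27\right) o{\left(9 \right)} = \left(-153 - 27\right) \left(-2 + 9 + 2 \cdot 9^{2}\right) = - 180 \left(-2 + 9 + 2 \cdot 81\right) = - 180 \left(-2 + 9 + 162\right) = \left(-180\right) 169 = -30420$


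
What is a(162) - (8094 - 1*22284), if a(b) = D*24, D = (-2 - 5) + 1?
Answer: 14046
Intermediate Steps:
D = -6 (D = -7 + 1 = -6)
a(b) = -144 (a(b) = -6*24 = -144)
a(162) - (8094 - 1*22284) = -144 - (8094 - 1*22284) = -144 - (8094 - 22284) = -144 - 1*(-14190) = -144 + 14190 = 14046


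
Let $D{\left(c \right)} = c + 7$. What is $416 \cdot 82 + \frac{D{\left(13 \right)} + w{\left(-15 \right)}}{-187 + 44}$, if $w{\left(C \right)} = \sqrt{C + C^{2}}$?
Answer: $\frac{4877996}{143} - \frac{\sqrt{210}}{143} \approx 34112.0$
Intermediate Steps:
$D{\left(c \right)} = 7 + c$
$416 \cdot 82 + \frac{D{\left(13 \right)} + w{\left(-15 \right)}}{-187 + 44} = 416 \cdot 82 + \frac{\left(7 + 13\right) + \sqrt{- 15 \left(1 - 15\right)}}{-187 + 44} = 34112 + \frac{20 + \sqrt{\left(-15\right) \left(-14\right)}}{-143} = 34112 + \left(20 + \sqrt{210}\right) \left(- \frac{1}{143}\right) = 34112 - \left(\frac{20}{143} + \frac{\sqrt{210}}{143}\right) = \frac{4877996}{143} - \frac{\sqrt{210}}{143}$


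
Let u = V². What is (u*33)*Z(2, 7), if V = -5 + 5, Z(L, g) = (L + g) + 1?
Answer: 0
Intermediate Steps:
Z(L, g) = 1 + L + g
V = 0
u = 0 (u = 0² = 0)
(u*33)*Z(2, 7) = (0*33)*(1 + 2 + 7) = 0*10 = 0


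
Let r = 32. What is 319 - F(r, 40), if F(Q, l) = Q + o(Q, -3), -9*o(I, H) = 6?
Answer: 863/3 ≈ 287.67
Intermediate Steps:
o(I, H) = -⅔ (o(I, H) = -⅑*6 = -⅔)
F(Q, l) = -⅔ + Q (F(Q, l) = Q - ⅔ = -⅔ + Q)
319 - F(r, 40) = 319 - (-⅔ + 32) = 319 - 1*94/3 = 319 - 94/3 = 863/3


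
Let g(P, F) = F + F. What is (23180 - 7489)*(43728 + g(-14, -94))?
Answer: 683186140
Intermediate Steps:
g(P, F) = 2*F
(23180 - 7489)*(43728 + g(-14, -94)) = (23180 - 7489)*(43728 + 2*(-94)) = 15691*(43728 - 188) = 15691*43540 = 683186140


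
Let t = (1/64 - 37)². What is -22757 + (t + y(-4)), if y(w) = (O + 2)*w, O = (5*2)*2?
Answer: -87970431/4096 ≈ -21477.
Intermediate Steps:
O = 20 (O = 10*2 = 20)
y(w) = 22*w (y(w) = (20 + 2)*w = 22*w)
t = 5602689/4096 (t = (1/64 - 37)² = (-2367/64)² = 5602689/4096 ≈ 1367.8)
-22757 + (t + y(-4)) = -22757 + (5602689/4096 + 22*(-4)) = -22757 + (5602689/4096 - 88) = -22757 + 5242241/4096 = -87970431/4096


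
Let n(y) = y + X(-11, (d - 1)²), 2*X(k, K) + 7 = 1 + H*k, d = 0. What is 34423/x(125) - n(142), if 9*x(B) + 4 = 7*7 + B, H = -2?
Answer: 284307/170 ≈ 1672.4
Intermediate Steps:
x(B) = 5 + B/9 (x(B) = -4/9 + (7*7 + B)/9 = -4/9 + (49 + B)/9 = -4/9 + (49/9 + B/9) = 5 + B/9)
X(k, K) = -3 - k (X(k, K) = -7/2 + (1 - 2*k)/2 = -7/2 + (½ - k) = -3 - k)
n(y) = 8 + y (n(y) = y + (-3 - 1*(-11)) = y + (-3 + 11) = y + 8 = 8 + y)
34423/x(125) - n(142) = 34423/(5 + (⅑)*125) - (8 + 142) = 34423/(5 + 125/9) - 1*150 = 34423/(170/9) - 150 = 34423*(9/170) - 150 = 309807/170 - 150 = 284307/170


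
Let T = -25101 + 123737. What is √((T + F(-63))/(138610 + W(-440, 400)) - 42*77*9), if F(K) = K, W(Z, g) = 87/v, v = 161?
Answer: I*√14494931890544622013/22316297 ≈ 170.6*I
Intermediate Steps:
W(Z, g) = 87/161
T = 98636
√((T + F(-63))/(138610 + W(-440, 400)) - 42*77*9) = √((98636 - 63)/(138610 + 87/161) - 42*77*9) = √(98573/(22316297/161) - 3234*9) = √(98573*(161/22316297) - 29106) = √(15870253/22316297 - 29106) = √(-649522270229/22316297) = I*√14494931890544622013/22316297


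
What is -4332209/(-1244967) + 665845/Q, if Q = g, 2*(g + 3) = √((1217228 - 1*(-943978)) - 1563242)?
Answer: 3134452422083/186100157094 + 665845*√149491/149482 ≈ 1739.1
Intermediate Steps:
g = -3 + √149491 (g = -3 + √((1217228 - 1*(-943978)) - 1563242)/2 = -3 + √((1217228 + 943978) - 1563242)/2 = -3 + √(2161206 - 1563242)/2 = -3 + √597964/2 = -3 + (2*√149491)/2 = -3 + √149491 ≈ 383.64)
Q = -3 + √149491 ≈ 383.64
-4332209/(-1244967) + 665845/Q = -4332209/(-1244967) + 665845/(-3 + √149491) = -4332209*(-1/1244967) + 665845/(-3 + √149491) = 4332209/1244967 + 665845/(-3 + √149491)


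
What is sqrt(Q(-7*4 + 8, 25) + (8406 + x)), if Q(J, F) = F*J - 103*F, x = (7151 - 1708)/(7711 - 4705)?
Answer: sqrt(5354163286)/1002 ≈ 73.026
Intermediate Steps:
x = 5443/3006 ≈ 1.8107
Q(J, F) = -103*F + F*J
sqrt(Q(-7*4 + 8, 25) + (8406 + x)) = sqrt(25*(-103 + (-7*4 + 8)) + (8406 + 5443/3006)) = sqrt(25*(-103 + (-28 + 8)) + 25273879/3006) = sqrt(25*(-103 - 20) + 25273879/3006) = sqrt(25*(-123) + 25273879/3006) = sqrt(-3075 + 25273879/3006) = sqrt(16030429/3006) = sqrt(5354163286)/1002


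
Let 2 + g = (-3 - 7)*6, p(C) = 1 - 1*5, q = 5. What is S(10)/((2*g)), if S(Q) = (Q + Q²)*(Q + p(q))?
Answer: -165/31 ≈ -5.3226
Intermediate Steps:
p(C) = -4 (p(C) = 1 - 5 = -4)
g = -62 (g = -2 + (-3 - 7)*6 = -2 - 10*6 = -2 - 60 = -62)
S(Q) = (-4 + Q)*(Q + Q²) (S(Q) = (Q + Q²)*(Q - 4) = (Q + Q²)*(-4 + Q) = (-4 + Q)*(Q + Q²))
S(10)/((2*g)) = (10*(-4 + 10² - 3*10))/((2*(-62))) = (10*(-4 + 100 - 30))/(-124) = (10*66)*(-1/124) = 660*(-1/124) = -165/31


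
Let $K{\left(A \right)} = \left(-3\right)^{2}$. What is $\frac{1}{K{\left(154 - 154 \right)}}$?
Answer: $\frac{1}{9} \approx 0.11111$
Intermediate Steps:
$K{\left(A \right)} = 9$
$\frac{1}{K{\left(154 - 154 \right)}} = \frac{1}{9}$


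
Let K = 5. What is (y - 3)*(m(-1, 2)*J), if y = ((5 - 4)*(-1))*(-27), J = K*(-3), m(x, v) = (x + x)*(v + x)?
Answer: 720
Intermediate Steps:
m(x, v) = 2*x*(v + x) (m(x, v) = (2*x)*(v + x) = 2*x*(v + x))
J = -15 (J = 5*(-3) = -15)
y = 27 (y = (1*(-1))*(-27) = -1*(-27) = 27)
(y - 3)*(m(-1, 2)*J) = (27 - 3)*((2*(-1)*(2 - 1))*(-15)) = 24*((2*(-1)*1)*(-15)) = 24*(-2*(-15)) = 24*30 = 720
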